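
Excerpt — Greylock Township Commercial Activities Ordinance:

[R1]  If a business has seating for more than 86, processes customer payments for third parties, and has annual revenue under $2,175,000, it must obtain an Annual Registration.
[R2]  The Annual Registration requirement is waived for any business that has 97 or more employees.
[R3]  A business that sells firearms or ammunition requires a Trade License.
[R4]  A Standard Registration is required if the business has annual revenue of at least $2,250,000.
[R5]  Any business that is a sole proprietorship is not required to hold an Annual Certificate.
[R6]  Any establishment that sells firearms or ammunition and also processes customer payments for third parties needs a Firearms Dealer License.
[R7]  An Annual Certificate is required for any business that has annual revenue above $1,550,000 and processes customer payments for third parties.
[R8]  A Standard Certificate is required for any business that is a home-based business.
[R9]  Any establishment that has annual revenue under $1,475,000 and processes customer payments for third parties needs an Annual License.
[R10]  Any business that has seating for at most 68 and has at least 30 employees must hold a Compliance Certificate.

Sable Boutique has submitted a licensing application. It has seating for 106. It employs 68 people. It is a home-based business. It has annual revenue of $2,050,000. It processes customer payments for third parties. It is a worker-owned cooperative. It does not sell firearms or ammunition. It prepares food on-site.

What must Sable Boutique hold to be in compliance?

Annual Certificate, Annual Registration, Standard Certificate

[R1] seating 106 > 86; processes customer payments for third parties; revenue $2,050,000 < $2,175,000 → Annual Registration required.
[R2] employees 68 < 97 → Annual Registration exemption does not apply.
[R3] does not sell firearms or ammunition → Trade License not required.
[R4] revenue $2,050,000 < $2,250,000 → Standard Registration not required.
[R5] is a worker-owned cooperative (not: is a sole proprietorship) → Annual Certificate exemption does not apply.
[R6] does not sell firearms or ammunition; processes customer payments for third parties → Firearms Dealer License not required.
[R7] revenue $2,050,000 > $1,550,000; processes customer payments for third parties → Annual Certificate required.
[R8] is a home-based business → Standard Certificate required.
[R9] revenue $2,050,000 ≥ $1,475,000; processes customer payments for third parties → Annual License not required.
[R10] seating 106 > 68; employees 68 ≥ 30 → Compliance Certificate not required.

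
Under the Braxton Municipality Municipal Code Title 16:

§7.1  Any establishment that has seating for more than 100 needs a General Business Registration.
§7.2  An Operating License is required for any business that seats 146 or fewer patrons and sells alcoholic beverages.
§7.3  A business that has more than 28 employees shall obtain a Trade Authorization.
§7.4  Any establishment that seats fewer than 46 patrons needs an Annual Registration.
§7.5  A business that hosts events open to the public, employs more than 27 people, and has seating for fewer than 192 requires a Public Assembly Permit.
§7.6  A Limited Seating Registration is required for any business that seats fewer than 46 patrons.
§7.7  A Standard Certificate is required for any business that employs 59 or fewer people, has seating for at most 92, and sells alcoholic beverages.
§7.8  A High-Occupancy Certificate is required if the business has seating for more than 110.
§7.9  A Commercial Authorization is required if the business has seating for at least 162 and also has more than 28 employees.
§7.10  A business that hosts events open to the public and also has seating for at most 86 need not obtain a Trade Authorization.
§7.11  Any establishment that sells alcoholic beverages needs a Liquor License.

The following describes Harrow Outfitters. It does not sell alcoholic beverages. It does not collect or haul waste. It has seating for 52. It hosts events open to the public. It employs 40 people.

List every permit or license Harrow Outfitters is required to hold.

§7.1 seating 52 ≤ 100 → General Business Registration not required.
§7.2 seating 52 ≤ 146; does not sell alcoholic beverages → Operating License not required.
§7.3 employees 40 > 28 → Trade Authorization required.
§7.4 seating 52 ≥ 46 → Annual Registration not required.
§7.5 hosts events open to the public; employees 40 > 27; seating 52 < 192 → Public Assembly Permit required.
§7.6 seating 52 ≥ 46 → Limited Seating Registration not required.
§7.7 employees 40 ≤ 59; seating 52 ≤ 92; does not sell alcoholic beverages → Standard Certificate not required.
§7.8 seating 52 ≤ 110 → High-Occupancy Certificate not required.
§7.9 seating 52 < 162; employees 40 > 28 → Commercial Authorization not required.
§7.10 hosts events open to the public; seating 52 ≤ 86 → exempt from Trade Authorization.
§7.11 does not sell alcoholic beverages → Liquor License not required.

Public Assembly Permit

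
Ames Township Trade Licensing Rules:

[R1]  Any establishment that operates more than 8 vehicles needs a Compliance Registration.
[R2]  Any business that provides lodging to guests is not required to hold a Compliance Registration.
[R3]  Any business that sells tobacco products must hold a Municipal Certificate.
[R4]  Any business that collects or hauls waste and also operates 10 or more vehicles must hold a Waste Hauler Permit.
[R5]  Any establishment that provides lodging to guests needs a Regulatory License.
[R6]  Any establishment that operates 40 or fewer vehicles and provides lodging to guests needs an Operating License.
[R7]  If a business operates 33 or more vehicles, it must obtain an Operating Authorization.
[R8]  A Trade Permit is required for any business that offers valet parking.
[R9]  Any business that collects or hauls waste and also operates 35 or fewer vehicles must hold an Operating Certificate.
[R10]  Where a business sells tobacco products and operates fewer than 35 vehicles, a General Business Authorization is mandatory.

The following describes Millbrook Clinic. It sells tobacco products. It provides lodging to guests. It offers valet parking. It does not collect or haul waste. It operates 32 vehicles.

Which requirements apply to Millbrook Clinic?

[R1] vehicles 32 > 8 → Compliance Registration required.
[R2] provides lodging to guests → exempt from Compliance Registration.
[R3] sells tobacco products → Municipal Certificate required.
[R4] does not collect or haul waste; vehicles 32 ≥ 10 → Waste Hauler Permit not required.
[R5] provides lodging to guests → Regulatory License required.
[R6] vehicles 32 ≤ 40; provides lodging to guests → Operating License required.
[R7] vehicles 32 < 33 → Operating Authorization not required.
[R8] offers valet parking → Trade Permit required.
[R9] does not collect or haul waste; vehicles 32 ≤ 35 → Operating Certificate not required.
[R10] sells tobacco products; vehicles 32 < 35 → General Business Authorization required.

General Business Authorization, Municipal Certificate, Operating License, Regulatory License, Trade Permit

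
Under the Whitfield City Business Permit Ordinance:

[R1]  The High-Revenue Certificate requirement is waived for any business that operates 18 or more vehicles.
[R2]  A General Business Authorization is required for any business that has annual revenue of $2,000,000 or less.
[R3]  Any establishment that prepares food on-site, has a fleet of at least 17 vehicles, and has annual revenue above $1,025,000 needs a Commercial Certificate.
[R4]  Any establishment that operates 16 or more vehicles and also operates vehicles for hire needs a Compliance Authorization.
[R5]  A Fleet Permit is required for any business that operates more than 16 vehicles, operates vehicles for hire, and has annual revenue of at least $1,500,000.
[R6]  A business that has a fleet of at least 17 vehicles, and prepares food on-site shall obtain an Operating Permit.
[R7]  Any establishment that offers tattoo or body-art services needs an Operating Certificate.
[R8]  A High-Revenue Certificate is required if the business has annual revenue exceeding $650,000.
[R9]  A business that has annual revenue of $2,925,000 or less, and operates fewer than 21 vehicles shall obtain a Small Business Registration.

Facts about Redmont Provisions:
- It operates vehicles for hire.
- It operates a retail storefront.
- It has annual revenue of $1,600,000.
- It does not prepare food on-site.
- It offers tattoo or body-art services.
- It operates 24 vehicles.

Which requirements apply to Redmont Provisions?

Compliance Authorization, Fleet Permit, General Business Authorization, Operating Certificate

[R1] vehicles 24 ≥ 18 → exempt from High-Revenue Certificate.
[R2] revenue $1,600,000 ≤ $2,000,000 → General Business Authorization required.
[R3] does not prepare food on-site; vehicles 24 ≥ 17; revenue $1,600,000 > $1,025,000 → Commercial Certificate not required.
[R4] vehicles 24 ≥ 16; operates vehicles for hire → Compliance Authorization required.
[R5] vehicles 24 > 16; operates vehicles for hire; revenue $1,600,000 ≥ $1,500,000 → Fleet Permit required.
[R6] vehicles 24 ≥ 17; does not prepare food on-site → Operating Permit not required.
[R7] offers tattoo or body-art services → Operating Certificate required.
[R8] revenue $1,600,000 > $650,000 → High-Revenue Certificate required.
[R9] revenue $1,600,000 ≤ $2,925,000; vehicles 24 ≥ 21 → Small Business Registration not required.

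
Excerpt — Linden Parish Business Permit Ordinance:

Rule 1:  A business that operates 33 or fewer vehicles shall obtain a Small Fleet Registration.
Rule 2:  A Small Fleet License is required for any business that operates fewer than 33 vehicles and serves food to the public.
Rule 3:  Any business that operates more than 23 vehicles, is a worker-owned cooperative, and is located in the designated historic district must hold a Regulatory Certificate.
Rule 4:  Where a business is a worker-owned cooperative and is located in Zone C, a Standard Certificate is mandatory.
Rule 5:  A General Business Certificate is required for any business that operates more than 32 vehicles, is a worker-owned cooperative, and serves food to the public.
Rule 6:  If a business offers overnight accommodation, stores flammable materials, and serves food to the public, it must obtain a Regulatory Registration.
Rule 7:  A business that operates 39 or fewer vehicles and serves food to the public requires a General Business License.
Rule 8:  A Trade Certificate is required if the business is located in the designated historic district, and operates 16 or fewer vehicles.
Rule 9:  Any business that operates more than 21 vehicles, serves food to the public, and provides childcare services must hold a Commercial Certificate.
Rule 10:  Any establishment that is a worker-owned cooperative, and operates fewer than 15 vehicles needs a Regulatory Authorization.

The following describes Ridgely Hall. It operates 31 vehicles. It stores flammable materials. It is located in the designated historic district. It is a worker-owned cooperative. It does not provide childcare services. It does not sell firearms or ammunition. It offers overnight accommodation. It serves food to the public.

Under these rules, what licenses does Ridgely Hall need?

General Business License, Regulatory Certificate, Regulatory Registration, Small Fleet License, Small Fleet Registration

Rule 1: vehicles 31 ≤ 33 → Small Fleet Registration required.
Rule 2: vehicles 31 < 33; serves food to the public → Small Fleet License required.
Rule 3: vehicles 31 > 23; is a worker-owned cooperative; is located in the designated historic district → Regulatory Certificate required.
Rule 4: is a worker-owned cooperative; is located in the designated historic district (not: is located in Zone C) → Standard Certificate not required.
Rule 5: vehicles 31 ≤ 32; is a worker-owned cooperative; serves food to the public → General Business Certificate not required.
Rule 6: offers overnight accommodation; stores flammable materials; serves food to the public → Regulatory Registration required.
Rule 7: vehicles 31 ≤ 39; serves food to the public → General Business License required.
Rule 8: is located in the designated historic district; vehicles 31 > 16 → Trade Certificate not required.
Rule 9: vehicles 31 > 21; serves food to the public; does not provide childcare services → Commercial Certificate not required.
Rule 10: is a worker-owned cooperative; vehicles 31 ≥ 15 → Regulatory Authorization not required.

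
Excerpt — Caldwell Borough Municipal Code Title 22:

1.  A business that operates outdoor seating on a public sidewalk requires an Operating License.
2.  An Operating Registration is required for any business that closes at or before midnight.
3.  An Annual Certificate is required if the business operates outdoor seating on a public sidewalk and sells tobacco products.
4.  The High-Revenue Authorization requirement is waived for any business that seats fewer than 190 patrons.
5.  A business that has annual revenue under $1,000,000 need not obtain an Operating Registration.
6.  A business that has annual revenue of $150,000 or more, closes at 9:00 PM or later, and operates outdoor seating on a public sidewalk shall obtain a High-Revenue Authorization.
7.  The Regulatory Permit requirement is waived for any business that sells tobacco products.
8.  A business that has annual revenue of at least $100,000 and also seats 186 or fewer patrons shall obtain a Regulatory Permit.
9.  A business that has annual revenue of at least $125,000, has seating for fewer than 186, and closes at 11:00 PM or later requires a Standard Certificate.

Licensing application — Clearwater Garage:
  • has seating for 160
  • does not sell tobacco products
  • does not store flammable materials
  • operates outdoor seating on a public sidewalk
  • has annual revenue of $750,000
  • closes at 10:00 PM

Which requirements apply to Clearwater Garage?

1. operates outdoor seating on a public sidewalk → Operating License required.
2. closes 10:00 PM, at/before midnight → Operating Registration required.
3. operates outdoor seating on a public sidewalk; does not sell tobacco products → Annual Certificate not required.
4. seating 160 < 190 → exempt from High-Revenue Authorization.
5. revenue $750,000 < $1,000,000 → exempt from Operating Registration.
6. revenue $750,000 ≥ $150,000; closes 10:00 PM, after 9:00 PM; operates outdoor seating on a public sidewalk → High-Revenue Authorization required.
7. does not sell tobacco products → Regulatory Permit exemption does not apply.
8. revenue $750,000 ≥ $100,000; seating 160 ≤ 186 → Regulatory Permit required.
9. revenue $750,000 ≥ $125,000; seating 160 < 186; closes 10:00 PM, at/before 11:00 PM → Standard Certificate not required.

Operating License, Regulatory Permit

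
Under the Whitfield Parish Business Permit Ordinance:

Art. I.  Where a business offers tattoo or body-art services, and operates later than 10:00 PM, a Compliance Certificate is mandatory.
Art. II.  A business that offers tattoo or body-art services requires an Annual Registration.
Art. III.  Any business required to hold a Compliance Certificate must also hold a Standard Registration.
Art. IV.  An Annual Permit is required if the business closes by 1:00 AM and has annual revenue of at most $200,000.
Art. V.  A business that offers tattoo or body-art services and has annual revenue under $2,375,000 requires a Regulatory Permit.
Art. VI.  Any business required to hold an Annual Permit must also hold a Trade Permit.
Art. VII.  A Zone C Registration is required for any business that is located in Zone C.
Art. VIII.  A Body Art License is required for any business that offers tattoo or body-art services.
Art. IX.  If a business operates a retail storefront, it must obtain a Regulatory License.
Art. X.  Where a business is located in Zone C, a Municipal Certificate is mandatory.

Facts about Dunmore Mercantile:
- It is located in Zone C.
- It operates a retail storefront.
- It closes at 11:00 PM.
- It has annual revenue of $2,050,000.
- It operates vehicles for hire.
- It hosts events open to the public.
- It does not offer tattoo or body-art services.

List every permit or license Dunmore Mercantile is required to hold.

Municipal Certificate, Regulatory License, Zone C Registration

Art. I. does not offer tattoo or body-art services; closes 11:00 PM, after 10:00 PM → Compliance Certificate not required.
Art. II. does not offer tattoo or body-art services → Annual Registration not required.
Art. III. Compliance Certificate is not required → no effect.
Art. IV. closes 11:00 PM, at/before 1:00 AM; revenue $2,050,000 > $200,000 → Annual Permit not required.
Art. V. does not offer tattoo or body-art services; revenue $2,050,000 < $2,375,000 → Regulatory Permit not required.
Art. VI. Annual Permit is not required → no effect.
Art. VII. is located in Zone C → Zone C Registration required.
Art. VIII. does not offer tattoo or body-art services → Body Art License not required.
Art. IX. operates a retail storefront → Regulatory License required.
Art. X. is located in Zone C → Municipal Certificate required.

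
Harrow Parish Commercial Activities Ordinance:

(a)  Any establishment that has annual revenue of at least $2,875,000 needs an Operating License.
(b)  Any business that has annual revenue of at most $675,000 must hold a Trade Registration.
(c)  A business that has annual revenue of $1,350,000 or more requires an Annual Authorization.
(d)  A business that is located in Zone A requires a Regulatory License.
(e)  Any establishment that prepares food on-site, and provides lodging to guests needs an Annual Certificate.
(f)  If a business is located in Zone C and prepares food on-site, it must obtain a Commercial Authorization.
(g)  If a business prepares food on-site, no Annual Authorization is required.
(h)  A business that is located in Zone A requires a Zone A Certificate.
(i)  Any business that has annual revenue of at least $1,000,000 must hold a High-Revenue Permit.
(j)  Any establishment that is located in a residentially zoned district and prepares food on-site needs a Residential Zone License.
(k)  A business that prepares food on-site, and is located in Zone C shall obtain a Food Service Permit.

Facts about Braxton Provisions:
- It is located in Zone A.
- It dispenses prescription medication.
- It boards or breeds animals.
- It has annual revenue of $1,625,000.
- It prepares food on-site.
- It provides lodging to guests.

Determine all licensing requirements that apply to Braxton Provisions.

(a) revenue $1,625,000 < $2,875,000 → Operating License not required.
(b) revenue $1,625,000 > $675,000 → Trade Registration not required.
(c) revenue $1,625,000 ≥ $1,350,000 → Annual Authorization required.
(d) is located in Zone A → Regulatory License required.
(e) prepares food on-site; provides lodging to guests → Annual Certificate required.
(f) is located in Zone A (not: is located in Zone C); prepares food on-site → Commercial Authorization not required.
(g) prepares food on-site → exempt from Annual Authorization.
(h) is located in Zone A → Zone A Certificate required.
(i) revenue $1,625,000 ≥ $1,000,000 → High-Revenue Permit required.
(j) is located in Zone A (not: is located in a residentially zoned district); prepares food on-site → Residential Zone License not required.
(k) prepares food on-site; is located in Zone A (not: is located in Zone C) → Food Service Permit not required.

Annual Certificate, High-Revenue Permit, Regulatory License, Zone A Certificate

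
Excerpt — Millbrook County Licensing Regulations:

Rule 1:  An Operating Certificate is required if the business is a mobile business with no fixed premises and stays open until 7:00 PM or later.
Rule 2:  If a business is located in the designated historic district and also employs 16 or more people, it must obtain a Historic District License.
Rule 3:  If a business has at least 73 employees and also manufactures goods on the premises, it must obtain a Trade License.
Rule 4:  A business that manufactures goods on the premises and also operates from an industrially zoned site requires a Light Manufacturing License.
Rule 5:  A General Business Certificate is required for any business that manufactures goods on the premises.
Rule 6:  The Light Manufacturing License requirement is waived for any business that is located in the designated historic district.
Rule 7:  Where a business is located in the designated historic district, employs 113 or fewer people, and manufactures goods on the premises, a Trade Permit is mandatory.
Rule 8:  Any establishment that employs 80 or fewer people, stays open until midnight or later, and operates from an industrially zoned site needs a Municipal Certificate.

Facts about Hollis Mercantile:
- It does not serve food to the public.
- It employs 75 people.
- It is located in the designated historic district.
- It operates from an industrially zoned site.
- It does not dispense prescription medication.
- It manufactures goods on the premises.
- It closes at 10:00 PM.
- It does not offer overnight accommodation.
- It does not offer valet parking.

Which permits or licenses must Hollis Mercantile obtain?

General Business Certificate, Historic District License, Trade License, Trade Permit

Rule 1: operates from an industrially zoned site (not: is a mobile business with no fixed premises); closes 10:00 PM, after 7:00 PM → Operating Certificate not required.
Rule 2: is located in the designated historic district; employees 75 ≥ 16 → Historic District License required.
Rule 3: employees 75 ≥ 73; manufactures goods on the premises → Trade License required.
Rule 4: manufactures goods on the premises; operates from an industrially zoned site → Light Manufacturing License required.
Rule 5: manufactures goods on the premises → General Business Certificate required.
Rule 6: is located in the designated historic district → exempt from Light Manufacturing License.
Rule 7: is located in the designated historic district; employees 75 ≤ 113; manufactures goods on the premises → Trade Permit required.
Rule 8: employees 75 ≤ 80; closes 10:00 PM, at/before midnight; operates from an industrially zoned site → Municipal Certificate not required.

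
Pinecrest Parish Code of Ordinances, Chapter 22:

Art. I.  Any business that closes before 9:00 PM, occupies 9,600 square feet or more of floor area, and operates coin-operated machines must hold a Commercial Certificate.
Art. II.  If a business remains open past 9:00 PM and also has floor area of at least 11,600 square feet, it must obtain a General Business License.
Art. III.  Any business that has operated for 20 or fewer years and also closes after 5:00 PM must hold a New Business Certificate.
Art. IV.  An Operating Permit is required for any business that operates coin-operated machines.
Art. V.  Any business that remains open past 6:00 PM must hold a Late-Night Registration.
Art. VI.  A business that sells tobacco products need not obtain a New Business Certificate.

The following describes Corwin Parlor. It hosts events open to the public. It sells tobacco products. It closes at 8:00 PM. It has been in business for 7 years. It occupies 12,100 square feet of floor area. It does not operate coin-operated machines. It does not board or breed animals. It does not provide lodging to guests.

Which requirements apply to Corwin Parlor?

Art. I. closes 8:00 PM, at/before 9:00 PM; floor area 12,100 square feet ≥ 9,600 square feet; does not operate coin-operated machines → Commercial Certificate not required.
Art. II. closes 8:00 PM, at/before 9:00 PM; floor area 12,100 square feet ≥ 11,600 square feet → General Business License not required.
Art. III. years in business 7 ≤ 20; closes 8:00 PM, after 5:00 PM → New Business Certificate required.
Art. IV. does not operate coin-operated machines → Operating Permit not required.
Art. V. closes 8:00 PM, after 6:00 PM → Late-Night Registration required.
Art. VI. sells tobacco products → exempt from New Business Certificate.

Late-Night Registration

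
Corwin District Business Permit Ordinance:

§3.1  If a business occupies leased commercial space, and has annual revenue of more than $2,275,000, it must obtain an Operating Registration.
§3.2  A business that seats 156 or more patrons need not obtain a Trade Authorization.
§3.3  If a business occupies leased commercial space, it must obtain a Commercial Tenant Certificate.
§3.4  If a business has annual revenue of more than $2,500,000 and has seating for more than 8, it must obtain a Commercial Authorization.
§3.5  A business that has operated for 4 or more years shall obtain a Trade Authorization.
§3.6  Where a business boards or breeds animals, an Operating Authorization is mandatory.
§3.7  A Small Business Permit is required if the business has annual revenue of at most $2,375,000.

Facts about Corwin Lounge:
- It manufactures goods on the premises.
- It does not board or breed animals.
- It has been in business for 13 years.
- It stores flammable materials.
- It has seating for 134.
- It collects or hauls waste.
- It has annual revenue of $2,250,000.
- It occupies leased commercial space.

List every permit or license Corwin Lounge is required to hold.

Commercial Tenant Certificate, Small Business Permit, Trade Authorization

§3.1 occupies leased commercial space; revenue $2,250,000 ≤ $2,275,000 → Operating Registration not required.
§3.2 seating 134 < 156 → Trade Authorization exemption does not apply.
§3.3 occupies leased commercial space → Commercial Tenant Certificate required.
§3.4 revenue $2,250,000 ≤ $2,500,000; seating 134 > 8 → Commercial Authorization not required.
§3.5 years in business 13 ≥ 4 → Trade Authorization required.
§3.6 does not board or breed animals → Operating Authorization not required.
§3.7 revenue $2,250,000 ≤ $2,375,000 → Small Business Permit required.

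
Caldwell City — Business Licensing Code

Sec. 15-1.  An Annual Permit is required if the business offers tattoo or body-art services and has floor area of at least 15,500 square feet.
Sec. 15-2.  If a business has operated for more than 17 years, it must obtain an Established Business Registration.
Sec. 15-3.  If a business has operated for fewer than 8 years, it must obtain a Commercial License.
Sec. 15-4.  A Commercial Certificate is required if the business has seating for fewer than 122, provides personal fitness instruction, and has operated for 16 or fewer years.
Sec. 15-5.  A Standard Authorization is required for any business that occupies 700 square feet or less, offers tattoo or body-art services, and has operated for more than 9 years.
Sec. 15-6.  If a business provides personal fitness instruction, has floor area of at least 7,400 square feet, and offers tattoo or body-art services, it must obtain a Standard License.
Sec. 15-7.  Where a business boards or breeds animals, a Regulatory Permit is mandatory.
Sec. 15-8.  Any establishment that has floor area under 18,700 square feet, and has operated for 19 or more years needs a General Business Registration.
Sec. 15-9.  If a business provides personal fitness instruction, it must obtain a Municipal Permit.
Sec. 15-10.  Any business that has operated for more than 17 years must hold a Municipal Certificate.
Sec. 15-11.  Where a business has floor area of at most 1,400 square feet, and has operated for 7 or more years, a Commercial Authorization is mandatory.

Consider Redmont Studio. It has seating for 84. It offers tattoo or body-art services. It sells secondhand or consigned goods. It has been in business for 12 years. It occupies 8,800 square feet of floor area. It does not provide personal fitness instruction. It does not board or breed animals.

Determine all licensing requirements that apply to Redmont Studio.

None

Sec. 15-1. offers tattoo or body-art services; floor area 8,800 square feet < 15,500 square feet → Annual Permit not required.
Sec. 15-2. years in business 12 ≤ 17 → Established Business Registration not required.
Sec. 15-3. years in business 12 ≥ 8 → Commercial License not required.
Sec. 15-4. seating 84 < 122; does not provide personal fitness instruction; years in business 12 ≤ 16 → Commercial Certificate not required.
Sec. 15-5. floor area 8,800 square feet > 700 square feet; offers tattoo or body-art services; years in business 12 > 9 → Standard Authorization not required.
Sec. 15-6. does not provide personal fitness instruction; floor area 8,800 square feet ≥ 7,400 square feet; offers tattoo or body-art services → Standard License not required.
Sec. 15-7. does not board or breed animals → Regulatory Permit not required.
Sec. 15-8. floor area 8,800 square feet < 18,700 square feet; years in business 12 < 19 → General Business Registration not required.
Sec. 15-9. does not provide personal fitness instruction → Municipal Permit not required.
Sec. 15-10. years in business 12 ≤ 17 → Municipal Certificate not required.
Sec. 15-11. floor area 8,800 square feet > 1,400 square feet; years in business 12 ≥ 7 → Commercial Authorization not required.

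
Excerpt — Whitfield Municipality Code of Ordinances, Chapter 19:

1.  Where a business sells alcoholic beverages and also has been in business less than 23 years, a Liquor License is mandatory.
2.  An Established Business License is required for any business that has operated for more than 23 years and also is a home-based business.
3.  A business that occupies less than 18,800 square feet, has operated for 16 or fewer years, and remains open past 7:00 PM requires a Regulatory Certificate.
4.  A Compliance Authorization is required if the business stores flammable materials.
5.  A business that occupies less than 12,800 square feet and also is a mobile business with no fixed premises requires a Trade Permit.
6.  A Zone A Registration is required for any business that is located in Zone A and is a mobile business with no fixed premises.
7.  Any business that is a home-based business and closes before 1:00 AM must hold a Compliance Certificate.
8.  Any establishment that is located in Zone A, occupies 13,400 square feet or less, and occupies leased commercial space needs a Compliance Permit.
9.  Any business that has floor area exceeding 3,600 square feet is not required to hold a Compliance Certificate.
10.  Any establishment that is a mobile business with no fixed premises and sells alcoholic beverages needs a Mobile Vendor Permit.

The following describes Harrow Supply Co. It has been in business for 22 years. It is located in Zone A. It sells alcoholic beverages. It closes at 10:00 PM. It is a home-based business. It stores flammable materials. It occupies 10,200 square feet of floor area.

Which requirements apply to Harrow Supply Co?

Compliance Authorization, Liquor License

1. sells alcoholic beverages; years in business 22 < 23 → Liquor License required.
2. years in business 22 ≤ 23; is a home-based business → Established Business License not required.
3. floor area 10,200 square feet < 18,800 square feet; years in business 22 > 16; closes 10:00 PM, after 7:00 PM → Regulatory Certificate not required.
4. stores flammable materials → Compliance Authorization required.
5. floor area 10,200 square feet < 12,800 square feet; is a home-based business (not: is a mobile business with no fixed premises) → Trade Permit not required.
6. is located in Zone A; is a home-based business (not: is a mobile business with no fixed premises) → Zone A Registration not required.
7. is a home-based business; closes 10:00 PM, at/before 1:00 AM → Compliance Certificate required.
8. is located in Zone A; floor area 10,200 square feet ≤ 13,400 square feet; is a home-based business (not: occupies leased commercial space) → Compliance Permit not required.
9. floor area 10,200 square feet > 3,600 square feet → exempt from Compliance Certificate.
10. is a home-based business (not: is a mobile business with no fixed premises); sells alcoholic beverages → Mobile Vendor Permit not required.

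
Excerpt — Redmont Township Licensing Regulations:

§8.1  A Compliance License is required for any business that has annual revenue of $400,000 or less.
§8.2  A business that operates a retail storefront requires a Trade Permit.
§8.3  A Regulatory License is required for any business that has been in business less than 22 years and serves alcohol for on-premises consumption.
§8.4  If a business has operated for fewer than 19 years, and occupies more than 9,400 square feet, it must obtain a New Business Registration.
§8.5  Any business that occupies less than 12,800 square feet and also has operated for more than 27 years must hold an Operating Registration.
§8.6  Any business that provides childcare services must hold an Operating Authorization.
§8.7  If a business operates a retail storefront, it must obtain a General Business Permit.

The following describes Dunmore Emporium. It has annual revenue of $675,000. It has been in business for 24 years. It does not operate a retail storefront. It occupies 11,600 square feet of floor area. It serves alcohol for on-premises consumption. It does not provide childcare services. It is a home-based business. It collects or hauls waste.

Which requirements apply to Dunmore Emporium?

None

§8.1 revenue $675,000 > $400,000 → Compliance License not required.
§8.2 does not operate a retail storefront → Trade Permit not required.
§8.3 years in business 24 ≥ 22; serves alcohol for on-premises consumption → Regulatory License not required.
§8.4 years in business 24 ≥ 19; floor area 11,600 square feet > 9,400 square feet → New Business Registration not required.
§8.5 floor area 11,600 square feet < 12,800 square feet; years in business 24 ≤ 27 → Operating Registration not required.
§8.6 does not provide childcare services → Operating Authorization not required.
§8.7 does not operate a retail storefront → General Business Permit not required.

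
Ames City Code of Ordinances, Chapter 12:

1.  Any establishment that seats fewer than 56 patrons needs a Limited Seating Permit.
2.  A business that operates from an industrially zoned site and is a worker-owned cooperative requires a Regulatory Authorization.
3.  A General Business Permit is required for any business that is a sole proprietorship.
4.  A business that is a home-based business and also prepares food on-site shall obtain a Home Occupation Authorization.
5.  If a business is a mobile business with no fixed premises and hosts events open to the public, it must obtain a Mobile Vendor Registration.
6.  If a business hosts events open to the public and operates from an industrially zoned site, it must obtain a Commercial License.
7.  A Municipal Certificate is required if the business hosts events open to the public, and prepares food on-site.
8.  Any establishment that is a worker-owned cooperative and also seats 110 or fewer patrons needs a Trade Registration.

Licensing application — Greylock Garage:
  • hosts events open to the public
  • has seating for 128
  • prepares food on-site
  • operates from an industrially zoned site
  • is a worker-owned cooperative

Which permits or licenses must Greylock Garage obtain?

1. seating 128 ≥ 56 → Limited Seating Permit not required.
2. operates from an industrially zoned site; is a worker-owned cooperative → Regulatory Authorization required.
3. is a worker-owned cooperative (not: is a sole proprietorship) → General Business Permit not required.
4. operates from an industrially zoned site (not: is a home-based business); prepares food on-site → Home Occupation Authorization not required.
5. operates from an industrially zoned site (not: is a mobile business with no fixed premises); hosts events open to the public → Mobile Vendor Registration not required.
6. hosts events open to the public; operates from an industrially zoned site → Commercial License required.
7. hosts events open to the public; prepares food on-site → Municipal Certificate required.
8. is a worker-owned cooperative; seating 128 > 110 → Trade Registration not required.

Commercial License, Municipal Certificate, Regulatory Authorization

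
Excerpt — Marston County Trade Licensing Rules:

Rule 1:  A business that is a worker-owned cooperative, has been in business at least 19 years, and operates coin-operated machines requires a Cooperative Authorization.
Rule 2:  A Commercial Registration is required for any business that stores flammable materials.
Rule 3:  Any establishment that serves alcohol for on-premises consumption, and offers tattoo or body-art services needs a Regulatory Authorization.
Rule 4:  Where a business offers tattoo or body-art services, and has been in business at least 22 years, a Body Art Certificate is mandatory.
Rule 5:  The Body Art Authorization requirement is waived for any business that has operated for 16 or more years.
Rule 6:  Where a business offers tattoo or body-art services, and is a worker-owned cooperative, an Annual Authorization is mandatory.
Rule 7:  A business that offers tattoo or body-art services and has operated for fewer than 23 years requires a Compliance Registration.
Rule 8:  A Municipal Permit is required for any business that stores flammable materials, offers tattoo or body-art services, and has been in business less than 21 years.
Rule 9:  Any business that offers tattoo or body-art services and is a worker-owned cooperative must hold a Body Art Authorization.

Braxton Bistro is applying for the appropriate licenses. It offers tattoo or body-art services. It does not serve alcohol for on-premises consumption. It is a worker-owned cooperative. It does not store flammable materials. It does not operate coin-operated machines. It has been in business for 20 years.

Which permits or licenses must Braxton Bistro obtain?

Annual Authorization, Compliance Registration

Rule 1: is a worker-owned cooperative; years in business 20 ≥ 19; does not operate coin-operated machines → Cooperative Authorization not required.
Rule 2: does not store flammable materials → Commercial Registration not required.
Rule 3: does not serve alcohol for on-premises consumption; offers tattoo or body-art services → Regulatory Authorization not required.
Rule 4: offers tattoo or body-art services; years in business 20 < 22 → Body Art Certificate not required.
Rule 5: years in business 20 ≥ 16 → exempt from Body Art Authorization.
Rule 6: offers tattoo or body-art services; is a worker-owned cooperative → Annual Authorization required.
Rule 7: offers tattoo or body-art services; years in business 20 < 23 → Compliance Registration required.
Rule 8: does not store flammable materials; offers tattoo or body-art services; years in business 20 < 21 → Municipal Permit not required.
Rule 9: offers tattoo or body-art services; is a worker-owned cooperative → Body Art Authorization required.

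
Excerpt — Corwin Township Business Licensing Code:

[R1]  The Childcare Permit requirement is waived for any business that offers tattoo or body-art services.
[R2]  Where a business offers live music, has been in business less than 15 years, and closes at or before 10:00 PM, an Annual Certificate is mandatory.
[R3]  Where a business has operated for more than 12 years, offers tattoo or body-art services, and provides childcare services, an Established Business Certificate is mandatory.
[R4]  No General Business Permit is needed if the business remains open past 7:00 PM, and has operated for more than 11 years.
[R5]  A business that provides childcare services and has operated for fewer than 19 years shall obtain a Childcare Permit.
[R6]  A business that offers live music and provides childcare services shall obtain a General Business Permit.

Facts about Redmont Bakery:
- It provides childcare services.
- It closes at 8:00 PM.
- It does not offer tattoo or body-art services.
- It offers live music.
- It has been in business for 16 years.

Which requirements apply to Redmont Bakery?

Childcare Permit

[R1] does not offer tattoo or body-art services → Childcare Permit exemption does not apply.
[R2] offers live music; years in business 16 ≥ 15; closes 8:00 PM, at/before 10:00 PM → Annual Certificate not required.
[R3] years in business 16 > 12; does not offer tattoo or body-art services; provides childcare services → Established Business Certificate not required.
[R4] closes 8:00 PM, after 7:00 PM; years in business 16 > 11 → exempt from General Business Permit.
[R5] provides childcare services; years in business 16 < 19 → Childcare Permit required.
[R6] offers live music; provides childcare services → General Business Permit required.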